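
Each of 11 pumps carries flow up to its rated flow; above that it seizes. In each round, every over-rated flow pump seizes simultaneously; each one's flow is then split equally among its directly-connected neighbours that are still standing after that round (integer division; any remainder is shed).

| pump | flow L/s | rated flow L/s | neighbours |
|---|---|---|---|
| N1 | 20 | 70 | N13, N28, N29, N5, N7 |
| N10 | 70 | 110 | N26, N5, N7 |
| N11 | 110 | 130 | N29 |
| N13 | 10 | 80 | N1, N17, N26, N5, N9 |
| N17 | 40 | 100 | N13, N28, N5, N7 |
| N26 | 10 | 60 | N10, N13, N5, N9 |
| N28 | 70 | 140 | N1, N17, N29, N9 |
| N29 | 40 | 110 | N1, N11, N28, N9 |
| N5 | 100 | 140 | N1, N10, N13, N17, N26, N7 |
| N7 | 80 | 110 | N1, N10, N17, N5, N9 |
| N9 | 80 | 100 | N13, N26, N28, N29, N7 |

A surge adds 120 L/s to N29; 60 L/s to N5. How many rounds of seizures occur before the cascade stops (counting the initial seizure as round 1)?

Round 1 — N29 at 160 > 110; N5 at 160 > 140. N29, N5 seize.
  N29 sheds 160 L/s to N1, N11, N28, N9: 40 each.
    N1: 20+40 = 60 ≤ 70
    N11: 110+40 = 150 > 130
    N28: 70+40 = 110 ≤ 140
    N9: 80+40 = 120 > 100
  N5 sheds 160 L/s to N1, N10, N13, N17, N26, N7: 26 each (4 lost).
    N1: 60+26 = 86 > 70
    N10: 70+26 = 96 ≤ 110
    N13: 10+26 = 36 ≤ 80
    N17: 40+26 = 66 ≤ 100
    N26: 10+26 = 36 ≤ 60
    N7: 80+26 = 106 ≤ 110
Round 2 — N1, N11, N9 seize.
  N1 sheds 86 L/s to N13, N28, N7: 28 each (2 lost).
    N13: 36+28 = 64 ≤ 80
    N28: 110+28 = 138 ≤ 140
    N7: 106+28 = 134 > 110
  N11 sheds 150 L/s: no online neighbours, lost.
  N9 sheds 120 L/s to N13, N26, N28, N7: 30 each.
    N13: 64+30 = 94 > 80
    N26: 36+30 = 66 > 60
    N28: 138+30 = 168 > 140
    N7: 134+30 = 164 > 110
Round 3 — N13, N26, N28, N7 seize.
  N13 sheds 94 L/s to N17: 94 each.
    N17: 66+94 = 160 > 100
  N26 sheds 66 L/s to N10: 66 each.
    N10: 96+66 = 162 > 110
  N28 sheds 168 L/s to N17: 168 each.
    N17: 160+168 = 328 > 100
  N7 sheds 164 L/s to N10, N17: 82 each.
    N10: 162+82 = 244 > 110
    N17: 328+82 = 410 > 100
Round 4 — N10, N17 seize.
  N10 sheds 244 L/s: no online neighbours, lost.
  N17 sheds 410 L/s: no online neighbours, lost.
No further seizures.

4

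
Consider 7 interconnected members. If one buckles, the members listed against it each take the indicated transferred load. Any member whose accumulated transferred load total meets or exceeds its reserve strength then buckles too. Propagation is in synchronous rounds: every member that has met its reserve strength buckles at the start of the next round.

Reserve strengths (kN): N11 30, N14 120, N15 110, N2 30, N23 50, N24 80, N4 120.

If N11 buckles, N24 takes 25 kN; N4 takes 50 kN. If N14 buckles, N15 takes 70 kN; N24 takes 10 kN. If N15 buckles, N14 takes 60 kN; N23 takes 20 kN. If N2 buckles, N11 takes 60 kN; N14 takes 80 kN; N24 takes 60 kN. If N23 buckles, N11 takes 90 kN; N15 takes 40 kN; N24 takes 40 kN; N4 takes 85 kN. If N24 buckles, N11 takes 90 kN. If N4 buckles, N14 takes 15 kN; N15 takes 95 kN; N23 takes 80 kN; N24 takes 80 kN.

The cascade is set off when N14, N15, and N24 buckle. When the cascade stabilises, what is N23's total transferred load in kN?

20

Round 1 — N14, N15, N24 buckle (initial).
  N11: +90 → 90 ≥ 30
  N23: +20 → 20 < 50
Round 2 — N11 buckles.
  N4: +50 → 50 < 120
No further bucklings.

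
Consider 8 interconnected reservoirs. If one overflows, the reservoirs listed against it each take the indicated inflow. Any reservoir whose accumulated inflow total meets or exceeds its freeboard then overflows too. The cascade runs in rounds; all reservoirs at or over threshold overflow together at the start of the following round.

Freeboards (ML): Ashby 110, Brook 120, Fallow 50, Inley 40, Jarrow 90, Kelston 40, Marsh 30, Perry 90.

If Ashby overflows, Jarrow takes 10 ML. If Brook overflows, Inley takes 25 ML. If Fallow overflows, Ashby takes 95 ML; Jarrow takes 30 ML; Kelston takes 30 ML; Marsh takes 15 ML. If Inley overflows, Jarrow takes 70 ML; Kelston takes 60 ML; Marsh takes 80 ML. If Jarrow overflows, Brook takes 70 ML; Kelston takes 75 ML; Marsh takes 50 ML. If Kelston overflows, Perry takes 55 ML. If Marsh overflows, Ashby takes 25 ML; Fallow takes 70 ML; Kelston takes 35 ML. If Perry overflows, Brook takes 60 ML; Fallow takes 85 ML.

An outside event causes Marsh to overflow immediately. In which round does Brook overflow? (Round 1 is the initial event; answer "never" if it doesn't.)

never

Round 1 — Marsh overflows (initial).
  Ashby: +25 → 25 < 110
  Fallow: +70 → 70 ≥ 50
  Kelston: +35 → 35 < 40
Round 2 — Fallow overflows.
  Ashby: +95 → 120 ≥ 110
  Jarrow: +30 → 30 < 90
  Kelston: +30 → 65 ≥ 40
Round 3 — Ashby, Kelston overflow.
  Jarrow: +10 → 40 < 90
  Perry: +55 → 55 < 90
No further overflows.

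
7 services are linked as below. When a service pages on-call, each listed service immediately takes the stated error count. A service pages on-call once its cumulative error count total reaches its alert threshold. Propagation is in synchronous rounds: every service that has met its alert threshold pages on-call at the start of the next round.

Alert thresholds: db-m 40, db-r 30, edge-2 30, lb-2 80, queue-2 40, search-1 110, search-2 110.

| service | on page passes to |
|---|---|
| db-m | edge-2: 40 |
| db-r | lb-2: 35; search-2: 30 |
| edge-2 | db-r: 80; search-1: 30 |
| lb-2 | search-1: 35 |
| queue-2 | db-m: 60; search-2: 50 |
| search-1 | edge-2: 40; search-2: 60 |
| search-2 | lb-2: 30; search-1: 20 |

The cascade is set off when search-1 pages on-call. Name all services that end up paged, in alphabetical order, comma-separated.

Round 1 — search-1 pages on-call (initial).
  edge-2: +40 → 40 ≥ 30
  search-2: +60 → 60 < 110
Round 2 — edge-2 pages on-call.
  db-r: +80 → 80 ≥ 30
Round 3 — db-r pages on-call.
  lb-2: +35 → 35 < 80
  search-2: +30 → 90 < 110
No further pages.

db-r, edge-2, search-1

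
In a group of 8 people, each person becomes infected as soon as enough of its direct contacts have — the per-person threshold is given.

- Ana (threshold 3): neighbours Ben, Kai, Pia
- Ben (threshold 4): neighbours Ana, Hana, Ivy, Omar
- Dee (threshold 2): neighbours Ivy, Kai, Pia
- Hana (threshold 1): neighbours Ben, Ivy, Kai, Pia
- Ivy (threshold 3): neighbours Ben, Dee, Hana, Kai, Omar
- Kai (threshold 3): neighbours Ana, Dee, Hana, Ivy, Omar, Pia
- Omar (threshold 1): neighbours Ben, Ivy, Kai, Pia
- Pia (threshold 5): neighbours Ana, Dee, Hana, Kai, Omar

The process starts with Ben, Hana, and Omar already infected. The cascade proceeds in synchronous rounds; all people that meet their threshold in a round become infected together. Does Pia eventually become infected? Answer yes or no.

Round 1 — Ben, Hana, Omar become infected (initial).
Round 2 — checking thresholds:
  Ana: 1 of 3 neighbours < 3, not yet.
  Ivy: 3 of 5 neighbours ≥ 3, becomes infected.
  Kai: 2 of 6 neighbours < 3, not yet.
  Pia: 2 of 5 neighbours < 5, not yet.
Round 3 — checking thresholds:
  Ana: 1 of 3 neighbours < 3, not yet.
  Dee: 1 of 3 neighbours < 2, not yet.
  Kai: 3 of 6 neighbours ≥ 3, becomes infected.
  Pia: 2 of 5 neighbours < 5, not yet.
Round 4 — checking thresholds:
  Ana: 2 of 3 neighbours < 3, not yet.
  Dee: 2 of 3 neighbours ≥ 2, becomes infected.
  Pia: 3 of 5 neighbours < 5, not yet.
Round 5 — no new infections; cascade stops.

no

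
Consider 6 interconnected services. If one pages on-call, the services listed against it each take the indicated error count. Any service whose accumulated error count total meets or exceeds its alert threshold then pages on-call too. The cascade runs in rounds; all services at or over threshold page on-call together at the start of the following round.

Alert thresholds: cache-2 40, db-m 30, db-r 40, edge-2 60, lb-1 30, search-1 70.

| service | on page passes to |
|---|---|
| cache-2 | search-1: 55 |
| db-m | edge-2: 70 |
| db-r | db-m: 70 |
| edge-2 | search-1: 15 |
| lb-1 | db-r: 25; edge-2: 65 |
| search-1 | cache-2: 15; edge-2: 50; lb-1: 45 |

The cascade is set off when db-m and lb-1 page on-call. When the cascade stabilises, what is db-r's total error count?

Round 1 — db-m, lb-1 page on-call (initial).
  db-r: +25 → 25 < 40
  edge-2: +70+65 → 135 ≥ 60
Round 2 — edge-2 pages on-call.
  search-1: +15 → 15 < 70
No further pages.

25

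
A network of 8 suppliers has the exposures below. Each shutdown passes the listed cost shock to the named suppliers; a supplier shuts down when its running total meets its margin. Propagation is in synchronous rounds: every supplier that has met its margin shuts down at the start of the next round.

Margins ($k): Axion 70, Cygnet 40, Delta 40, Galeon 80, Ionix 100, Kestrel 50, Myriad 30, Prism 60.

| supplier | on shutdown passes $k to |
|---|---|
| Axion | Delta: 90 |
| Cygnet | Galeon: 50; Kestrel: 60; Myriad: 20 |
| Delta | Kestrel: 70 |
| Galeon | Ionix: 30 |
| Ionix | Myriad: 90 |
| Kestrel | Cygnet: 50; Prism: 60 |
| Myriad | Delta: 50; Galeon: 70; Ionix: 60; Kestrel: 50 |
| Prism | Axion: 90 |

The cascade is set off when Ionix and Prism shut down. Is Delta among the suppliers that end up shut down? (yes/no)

yes

Round 1 — Ionix, Prism shut down (initial).
  Axion: +90 → 90 ≥ 70
  Myriad: +90 → 90 ≥ 30
Round 2 — Axion, Myriad shut down.
  Delta: +90+50 → 140 ≥ 40
  Galeon: +70 → 70 < 80
  Kestrel: +50 → 50 ≥ 50
Round 3 — Delta, Kestrel shut down.
  Cygnet: +50 → 50 ≥ 40
Round 4 — Cygnet shuts down.
  Galeon: +50 → 120 ≥ 80
Round 5 — Galeon shuts down.
No further shutdowns.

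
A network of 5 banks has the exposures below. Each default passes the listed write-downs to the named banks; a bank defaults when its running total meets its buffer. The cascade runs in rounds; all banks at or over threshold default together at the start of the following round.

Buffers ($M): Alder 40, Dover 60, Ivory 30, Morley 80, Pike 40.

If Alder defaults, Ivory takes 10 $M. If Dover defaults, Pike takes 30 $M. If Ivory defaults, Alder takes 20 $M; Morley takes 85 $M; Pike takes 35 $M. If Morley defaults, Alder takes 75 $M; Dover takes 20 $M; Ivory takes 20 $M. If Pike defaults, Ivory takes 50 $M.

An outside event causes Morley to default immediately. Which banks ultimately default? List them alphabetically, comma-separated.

Round 1 — Morley defaults (initial).
  Alder: +75 → 75 ≥ 40
  Dover: +20 → 20 < 60
  Ivory: +20 → 20 < 30
Round 2 — Alder defaults.
  Ivory: +10 → 30 ≥ 30
Round 3 — Ivory defaults.
  Pike: +35 → 35 < 40
No further defaults.

Alder, Ivory, Morley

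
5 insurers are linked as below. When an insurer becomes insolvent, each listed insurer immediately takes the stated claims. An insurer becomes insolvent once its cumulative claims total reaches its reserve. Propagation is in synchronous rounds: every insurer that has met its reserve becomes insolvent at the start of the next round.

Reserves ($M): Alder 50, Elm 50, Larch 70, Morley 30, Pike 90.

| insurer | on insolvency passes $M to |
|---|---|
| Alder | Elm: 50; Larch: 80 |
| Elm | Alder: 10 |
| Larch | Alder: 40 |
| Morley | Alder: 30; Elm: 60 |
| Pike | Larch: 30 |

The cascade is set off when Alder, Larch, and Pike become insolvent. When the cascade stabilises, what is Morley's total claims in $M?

Round 1 — Alder, Larch, Pike become insolvent (initial).
  Elm: +50 → 50 ≥ 50
Round 2 — Elm becomes insolvent.
No further insolvencies.

0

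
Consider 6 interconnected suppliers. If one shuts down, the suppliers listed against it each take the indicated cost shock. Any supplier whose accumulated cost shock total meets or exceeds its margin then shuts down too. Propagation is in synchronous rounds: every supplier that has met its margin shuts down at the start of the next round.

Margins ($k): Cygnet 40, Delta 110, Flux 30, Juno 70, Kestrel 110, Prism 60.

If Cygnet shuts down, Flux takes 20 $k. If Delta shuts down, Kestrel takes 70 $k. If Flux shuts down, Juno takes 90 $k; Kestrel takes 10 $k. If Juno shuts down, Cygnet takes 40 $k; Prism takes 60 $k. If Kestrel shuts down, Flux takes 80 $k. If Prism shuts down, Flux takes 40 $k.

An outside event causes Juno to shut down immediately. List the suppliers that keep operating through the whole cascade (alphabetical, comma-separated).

Round 1 — Juno shuts down (initial).
  Cygnet: +40 → 40 ≥ 40
  Prism: +60 → 60 ≥ 60
Round 2 — Cygnet, Prism shut down.
  Flux: +20+40 → 60 ≥ 30
Round 3 — Flux shuts down.
  Kestrel: +10 → 10 < 110
No further shutdowns.

Delta, Kestrel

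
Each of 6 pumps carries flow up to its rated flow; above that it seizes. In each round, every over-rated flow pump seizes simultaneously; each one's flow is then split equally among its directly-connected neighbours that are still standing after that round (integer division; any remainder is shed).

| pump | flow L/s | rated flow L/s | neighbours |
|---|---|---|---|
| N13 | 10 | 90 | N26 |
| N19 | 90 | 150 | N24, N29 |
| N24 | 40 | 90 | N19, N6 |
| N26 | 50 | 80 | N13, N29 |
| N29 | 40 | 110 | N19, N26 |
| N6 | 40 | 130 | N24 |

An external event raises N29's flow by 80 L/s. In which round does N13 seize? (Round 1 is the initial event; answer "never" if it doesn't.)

3

Round 1 — N29 at 120 > 110. N29 seizes.
  N29 sheds 120 L/s to N19, N26: 60 each.
    N19: 90+60 = 150 ≤ 150
    N26: 50+60 = 110 > 80
Round 2 — N26 seizes.
  N26 sheds 110 L/s to N13: 110 each.
    N13: 10+110 = 120 > 90
Round 3 — N13 seizes.
  N13 sheds 120 L/s: no online neighbours, lost.
No further seizures.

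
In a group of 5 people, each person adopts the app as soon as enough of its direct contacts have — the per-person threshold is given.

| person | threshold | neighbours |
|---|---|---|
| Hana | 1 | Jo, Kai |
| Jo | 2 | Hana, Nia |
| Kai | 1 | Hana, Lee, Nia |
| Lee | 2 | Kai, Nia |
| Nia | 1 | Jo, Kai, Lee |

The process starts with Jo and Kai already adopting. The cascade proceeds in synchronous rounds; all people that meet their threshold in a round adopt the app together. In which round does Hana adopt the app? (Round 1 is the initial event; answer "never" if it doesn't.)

Round 1 — Jo, Kai adopt the app (initial).
Round 2 — checking thresholds:
  Hana: 2 of 2 neighbours ≥ 1, adopts the app.
  Lee: 1 of 2 neighbours < 2, holds.
  Nia: 2 of 3 neighbours ≥ 1, adopts the app.
Round 3 — checking thresholds:
  Lee: 2 of 2 neighbours ≥ 2, adopts the app.
Round 4 — no new adoptions; cascade stops.

2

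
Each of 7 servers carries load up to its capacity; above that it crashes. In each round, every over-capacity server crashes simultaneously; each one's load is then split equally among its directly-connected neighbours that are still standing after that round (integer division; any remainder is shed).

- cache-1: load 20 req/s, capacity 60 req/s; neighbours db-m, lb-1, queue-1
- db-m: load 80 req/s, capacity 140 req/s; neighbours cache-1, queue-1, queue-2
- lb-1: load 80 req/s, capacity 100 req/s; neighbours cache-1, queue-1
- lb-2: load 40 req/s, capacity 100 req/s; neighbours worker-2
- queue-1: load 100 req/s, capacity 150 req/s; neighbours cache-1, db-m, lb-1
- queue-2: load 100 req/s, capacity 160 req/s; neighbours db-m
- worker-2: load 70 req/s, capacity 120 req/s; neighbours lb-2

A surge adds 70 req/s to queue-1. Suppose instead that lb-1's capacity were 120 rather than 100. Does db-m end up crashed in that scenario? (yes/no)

yes

With lb-1's capacity at 120:
Round 1 — queue-1 at 170 > 150. queue-1 crashes.
  queue-1 sheds 170 req/s to cache-1, db-m, lb-1: 56 each (2 lost).
    cache-1: 20+56 = 76 > 60
    db-m: 80+56 = 136 ≤ 140
    lb-1: 80+56 = 136 > 120
Round 2 — cache-1, lb-1 crash.
  cache-1 sheds 76 req/s to db-m: 76 each.
    db-m: 136+76 = 212 > 140
  lb-1 sheds 136 req/s: no online neighbours, lost.
Round 3 — db-m crashes.
  db-m sheds 212 req/s to queue-2: 212 each.
    queue-2: 100+212 = 312 > 160
Round 4 — queue-2 crashes.
  queue-2 sheds 312 req/s: no online neighbours, lost.
No further crashes.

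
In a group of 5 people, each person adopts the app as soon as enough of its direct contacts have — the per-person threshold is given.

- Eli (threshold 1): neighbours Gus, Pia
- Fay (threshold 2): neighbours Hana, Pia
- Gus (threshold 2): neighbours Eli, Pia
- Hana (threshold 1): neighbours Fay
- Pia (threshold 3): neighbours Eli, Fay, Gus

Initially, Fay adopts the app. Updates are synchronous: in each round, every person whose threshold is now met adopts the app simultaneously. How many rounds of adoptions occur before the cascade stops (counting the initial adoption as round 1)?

Round 1 — Fay adopts the app (initial).
Round 2 — checking thresholds:
  Hana: 1 of 1 neighbours ≥ 1, adopts the app.
  Pia: 1 of 3 neighbours < 3, below threshold.
Round 3 — no new adoptions; cascade stops.

2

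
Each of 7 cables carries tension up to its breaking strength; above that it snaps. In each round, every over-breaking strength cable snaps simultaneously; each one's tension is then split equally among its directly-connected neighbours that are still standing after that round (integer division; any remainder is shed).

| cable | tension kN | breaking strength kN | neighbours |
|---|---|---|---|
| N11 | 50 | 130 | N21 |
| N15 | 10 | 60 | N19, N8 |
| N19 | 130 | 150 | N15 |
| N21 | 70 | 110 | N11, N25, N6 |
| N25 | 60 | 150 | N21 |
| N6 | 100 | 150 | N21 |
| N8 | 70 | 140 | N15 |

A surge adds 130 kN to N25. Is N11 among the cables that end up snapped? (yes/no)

yes

Round 1 — N25 at 190 > 150. N25 snaps.
  N25 sheds 190 kN to N21: 190 each.
    N21: 70+190 = 260 > 110
Round 2 — N21 snaps.
  N21 sheds 260 kN to N11, N6: 130 each.
    N11: 50+130 = 180 > 130
    N6: 100+130 = 230 > 150
Round 3 — N11, N6 snap.
  N11 sheds 180 kN: no online neighbours, lost.
  N6 sheds 230 kN: no online neighbours, lost.
No further breaks.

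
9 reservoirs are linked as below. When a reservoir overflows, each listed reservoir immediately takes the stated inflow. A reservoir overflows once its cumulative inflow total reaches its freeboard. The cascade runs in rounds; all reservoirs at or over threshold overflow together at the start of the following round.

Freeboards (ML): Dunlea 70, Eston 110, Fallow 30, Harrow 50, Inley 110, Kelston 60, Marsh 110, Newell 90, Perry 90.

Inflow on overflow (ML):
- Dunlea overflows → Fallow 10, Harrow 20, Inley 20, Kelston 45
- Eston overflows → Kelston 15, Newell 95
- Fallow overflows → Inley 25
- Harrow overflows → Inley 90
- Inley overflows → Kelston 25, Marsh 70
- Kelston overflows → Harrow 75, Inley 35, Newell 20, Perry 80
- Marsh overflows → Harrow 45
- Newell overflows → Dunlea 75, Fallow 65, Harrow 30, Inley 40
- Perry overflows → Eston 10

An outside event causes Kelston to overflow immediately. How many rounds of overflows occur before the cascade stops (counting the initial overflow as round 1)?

3

Round 1 — Kelston overflows (initial).
  Harrow: +75 → 75 ≥ 50
  Inley: +35 → 35 < 110
  Newell: +20 → 20 < 90
  Perry: +80 → 80 < 90
Round 2 — Harrow overflows.
  Inley: +90 → 125 ≥ 110
Round 3 — Inley overflows.
  Marsh: +70 → 70 < 110
No further overflows.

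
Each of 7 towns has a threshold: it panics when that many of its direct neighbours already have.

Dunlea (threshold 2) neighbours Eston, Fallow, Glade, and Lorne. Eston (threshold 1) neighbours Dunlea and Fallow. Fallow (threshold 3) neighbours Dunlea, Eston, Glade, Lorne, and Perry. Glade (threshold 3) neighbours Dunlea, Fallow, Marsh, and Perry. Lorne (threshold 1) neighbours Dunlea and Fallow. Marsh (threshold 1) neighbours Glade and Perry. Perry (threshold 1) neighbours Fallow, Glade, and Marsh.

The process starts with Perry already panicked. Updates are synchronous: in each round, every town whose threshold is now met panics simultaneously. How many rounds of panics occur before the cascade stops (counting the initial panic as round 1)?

2

Round 1 — Perry panics (initial).
Round 2 — checking thresholds:
  Fallow: 1 of 5 neighbours < 3, holds.
  Glade: 1 of 4 neighbours < 3, holds.
  Marsh: 1 of 2 neighbours ≥ 1, panics.
Round 3 — no new panics; cascade stops.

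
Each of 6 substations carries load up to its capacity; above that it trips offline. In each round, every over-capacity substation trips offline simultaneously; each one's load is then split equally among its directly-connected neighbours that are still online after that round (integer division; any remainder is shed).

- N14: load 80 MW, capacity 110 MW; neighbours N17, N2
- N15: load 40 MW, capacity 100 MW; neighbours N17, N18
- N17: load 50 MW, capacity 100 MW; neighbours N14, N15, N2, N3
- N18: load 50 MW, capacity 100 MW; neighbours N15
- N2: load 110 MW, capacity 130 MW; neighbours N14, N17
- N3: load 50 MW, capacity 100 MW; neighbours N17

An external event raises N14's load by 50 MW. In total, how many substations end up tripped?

Round 1 — N14 at 130 > 110. N14 trips offline.
  N14 sheds 130 MW to N17, N2: 65 each.
    N17: 50+65 = 115 > 100
    N2: 110+65 = 175 > 130
Round 2 — N17, N2 trip offline.
  N17 sheds 115 MW to N15, N3: 57 each (1 lost).
    N15: 40+57 = 97 ≤ 100
    N3: 50+57 = 107 > 100
  N2 sheds 175 MW: no online neighbours, lost.
Round 3 — N3 trips offline.
  N3 sheds 107 MW: no online neighbours, lost.
No further trips.

4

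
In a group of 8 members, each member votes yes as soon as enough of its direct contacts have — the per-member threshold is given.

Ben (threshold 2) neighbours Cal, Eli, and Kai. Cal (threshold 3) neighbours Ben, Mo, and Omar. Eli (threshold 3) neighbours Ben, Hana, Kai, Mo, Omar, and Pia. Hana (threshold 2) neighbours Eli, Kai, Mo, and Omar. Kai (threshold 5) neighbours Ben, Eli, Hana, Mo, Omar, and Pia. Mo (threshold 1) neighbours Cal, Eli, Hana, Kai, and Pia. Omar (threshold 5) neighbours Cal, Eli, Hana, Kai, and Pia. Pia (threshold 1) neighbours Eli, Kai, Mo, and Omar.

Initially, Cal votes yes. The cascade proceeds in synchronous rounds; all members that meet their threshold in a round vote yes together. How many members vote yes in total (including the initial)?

3

Round 1 — Cal votes yes (initial).
Round 2 — checking thresholds:
  Ben: 1 of 3 neighbours < 2, holds.
  Mo: 1 of 5 neighbours ≥ 1, votes yes.
  Omar: 1 of 5 neighbours < 5, holds.
Round 3 — checking thresholds:
  Ben: 1 of 3 neighbours < 2, holds.
  Eli: 1 of 6 neighbours < 3, holds.
  Hana: 1 of 4 neighbours < 2, holds.
  Kai: 1 of 6 neighbours < 5, holds.
  Omar: 1 of 5 neighbours < 5, holds.
  Pia: 1 of 4 neighbours ≥ 1, votes yes.
Round 4 — no new yes votes; cascade stops.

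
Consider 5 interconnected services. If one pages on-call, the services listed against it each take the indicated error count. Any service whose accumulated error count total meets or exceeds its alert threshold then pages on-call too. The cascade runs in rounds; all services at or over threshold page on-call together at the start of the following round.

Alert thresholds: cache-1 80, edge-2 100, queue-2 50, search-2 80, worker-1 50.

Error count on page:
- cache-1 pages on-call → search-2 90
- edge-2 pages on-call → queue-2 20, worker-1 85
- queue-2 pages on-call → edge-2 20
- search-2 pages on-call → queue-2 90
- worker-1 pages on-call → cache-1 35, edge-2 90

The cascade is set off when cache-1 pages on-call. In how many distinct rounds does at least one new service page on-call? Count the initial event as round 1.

3

Round 1 — cache-1 pages on-call (initial).
  search-2: +90 → 90 ≥ 80
Round 2 — search-2 pages on-call.
  queue-2: +90 → 90 ≥ 50
Round 3 — queue-2 pages on-call.
  edge-2: +20 → 20 < 100
No further pages.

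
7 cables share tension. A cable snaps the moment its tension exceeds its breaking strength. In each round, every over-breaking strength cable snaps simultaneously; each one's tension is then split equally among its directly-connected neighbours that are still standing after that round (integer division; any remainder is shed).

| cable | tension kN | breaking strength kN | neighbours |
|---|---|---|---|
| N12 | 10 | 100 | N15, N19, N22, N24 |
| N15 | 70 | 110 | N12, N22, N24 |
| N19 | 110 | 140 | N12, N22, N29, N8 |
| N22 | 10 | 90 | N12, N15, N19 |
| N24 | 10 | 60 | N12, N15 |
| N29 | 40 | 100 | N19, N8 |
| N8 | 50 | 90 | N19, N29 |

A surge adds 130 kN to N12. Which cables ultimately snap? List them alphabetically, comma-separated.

N12, N15, N19, N22, N24, N29, N8

Round 1 — N12 at 140 > 100. N12 snaps.
  N12 sheds 140 kN to N15, N19, N22, N24: 35 each.
    N15: 70+35 = 105 ≤ 110
    N19: 110+35 = 145 > 140
    N22: 10+35 = 45 ≤ 90
    N24: 10+35 = 45 ≤ 60
Round 2 — N19 snaps.
  N19 sheds 145 kN to N22, N29, N8: 48 each (1 lost).
    N22: 45+48 = 93 > 90
    N29: 40+48 = 88 ≤ 100
    N8: 50+48 = 98 > 90
Round 3 — N22, N8 snap.
  N22 sheds 93 kN to N15: 93 each.
    N15: 105+93 = 198 > 110
  N8 sheds 98 kN to N29: 98 each.
    N29: 88+98 = 186 > 100
Round 4 — N15, N29 snap.
  N15 sheds 198 kN to N24: 198 each.
    N24: 45+198 = 243 > 60
  N29 sheds 186 kN: no online neighbours, lost.
Round 5 — N24 snaps.
  N24 sheds 243 kN: no online neighbours, lost.
No further breaks.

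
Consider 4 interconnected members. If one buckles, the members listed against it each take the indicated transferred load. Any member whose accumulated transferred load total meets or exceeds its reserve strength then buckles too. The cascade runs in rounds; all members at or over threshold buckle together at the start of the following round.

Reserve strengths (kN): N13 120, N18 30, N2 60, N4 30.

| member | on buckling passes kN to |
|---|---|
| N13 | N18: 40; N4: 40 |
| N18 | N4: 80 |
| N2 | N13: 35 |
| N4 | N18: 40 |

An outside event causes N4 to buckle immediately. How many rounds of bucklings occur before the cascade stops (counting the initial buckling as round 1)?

Round 1 — N4 buckles (initial).
  N18: +40 → 40 ≥ 30
Round 2 — N18 buckles.
No further bucklings.

2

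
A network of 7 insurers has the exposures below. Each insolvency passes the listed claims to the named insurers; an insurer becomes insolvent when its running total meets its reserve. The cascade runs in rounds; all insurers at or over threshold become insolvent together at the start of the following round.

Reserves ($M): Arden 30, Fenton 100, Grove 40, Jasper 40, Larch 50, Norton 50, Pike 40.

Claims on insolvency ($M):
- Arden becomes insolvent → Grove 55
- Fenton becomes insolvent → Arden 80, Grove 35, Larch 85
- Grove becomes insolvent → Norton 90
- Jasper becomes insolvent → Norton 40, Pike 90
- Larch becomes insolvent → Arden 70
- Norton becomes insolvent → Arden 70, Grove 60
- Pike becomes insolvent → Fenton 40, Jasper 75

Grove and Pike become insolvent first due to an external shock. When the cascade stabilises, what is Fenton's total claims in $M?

40

Round 1 — Grove, Pike become insolvent (initial).
  Fenton: +40 → 40 < 100
  Jasper: +75 → 75 ≥ 40
  Norton: +90 → 90 ≥ 50
Round 2 — Jasper, Norton become insolvent.
  Arden: +70 → 70 ≥ 30
Round 3 — Arden becomes insolvent.
No further insolvencies.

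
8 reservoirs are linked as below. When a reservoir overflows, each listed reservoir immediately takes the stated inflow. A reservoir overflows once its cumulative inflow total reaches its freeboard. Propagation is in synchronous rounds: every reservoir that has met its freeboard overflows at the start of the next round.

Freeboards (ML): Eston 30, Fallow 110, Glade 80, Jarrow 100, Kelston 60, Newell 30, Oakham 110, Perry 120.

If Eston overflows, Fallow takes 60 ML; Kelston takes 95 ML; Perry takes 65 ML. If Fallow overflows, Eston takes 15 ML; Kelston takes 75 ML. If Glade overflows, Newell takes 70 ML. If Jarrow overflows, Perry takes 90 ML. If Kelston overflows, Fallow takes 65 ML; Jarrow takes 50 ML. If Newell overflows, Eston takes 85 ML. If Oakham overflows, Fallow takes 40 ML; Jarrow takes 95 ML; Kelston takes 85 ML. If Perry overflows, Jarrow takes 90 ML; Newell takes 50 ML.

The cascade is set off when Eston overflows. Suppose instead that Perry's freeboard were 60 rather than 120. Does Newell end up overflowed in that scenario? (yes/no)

yes

With Perry's freeboard at 60:
Round 1 — Eston overflows (initial).
  Fallow: +60 → 60 < 110
  Kelston: +95 → 95 ≥ 60
  Perry: +65 → 65 ≥ 60
Round 2 — Kelston, Perry overflow.
  Fallow: +65 → 125 ≥ 110
  Jarrow: +50+90 → 140 ≥ 100
  Newell: +50 → 50 ≥ 30
Round 3 — Fallow, Jarrow, Newell overflow.
No further overflows.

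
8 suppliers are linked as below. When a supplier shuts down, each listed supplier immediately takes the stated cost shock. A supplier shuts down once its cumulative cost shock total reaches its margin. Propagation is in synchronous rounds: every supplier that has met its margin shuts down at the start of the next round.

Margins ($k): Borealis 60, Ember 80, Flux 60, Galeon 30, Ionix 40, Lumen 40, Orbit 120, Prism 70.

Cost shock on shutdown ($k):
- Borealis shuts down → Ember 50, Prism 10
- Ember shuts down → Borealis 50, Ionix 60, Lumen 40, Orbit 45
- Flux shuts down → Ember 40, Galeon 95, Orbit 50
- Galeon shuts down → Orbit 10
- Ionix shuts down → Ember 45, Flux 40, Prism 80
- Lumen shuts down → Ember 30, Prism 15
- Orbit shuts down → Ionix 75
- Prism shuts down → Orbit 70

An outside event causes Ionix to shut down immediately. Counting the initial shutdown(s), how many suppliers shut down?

Round 1 — Ionix shuts down (initial).
  Ember: +45 → 45 < 80
  Flux: +40 → 40 < 60
  Prism: +80 → 80 ≥ 70
Round 2 — Prism shuts down.
  Orbit: +70 → 70 < 120
No further shutdowns.

2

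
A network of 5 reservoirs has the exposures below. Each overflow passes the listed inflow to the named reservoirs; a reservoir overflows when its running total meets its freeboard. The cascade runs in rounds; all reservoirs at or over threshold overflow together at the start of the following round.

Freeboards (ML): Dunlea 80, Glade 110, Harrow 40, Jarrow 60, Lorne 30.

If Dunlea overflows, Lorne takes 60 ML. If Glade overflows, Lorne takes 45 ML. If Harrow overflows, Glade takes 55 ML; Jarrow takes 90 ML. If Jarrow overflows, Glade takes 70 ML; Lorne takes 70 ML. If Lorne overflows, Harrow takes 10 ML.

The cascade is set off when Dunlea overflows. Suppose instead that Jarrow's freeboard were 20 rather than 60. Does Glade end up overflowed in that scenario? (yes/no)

With Jarrow's freeboard at 20:
Round 1 — Dunlea overflows (initial).
  Lorne: +60 → 60 ≥ 30
Round 2 — Lorne overflows.
  Harrow: +10 → 10 < 40
No further overflows.

no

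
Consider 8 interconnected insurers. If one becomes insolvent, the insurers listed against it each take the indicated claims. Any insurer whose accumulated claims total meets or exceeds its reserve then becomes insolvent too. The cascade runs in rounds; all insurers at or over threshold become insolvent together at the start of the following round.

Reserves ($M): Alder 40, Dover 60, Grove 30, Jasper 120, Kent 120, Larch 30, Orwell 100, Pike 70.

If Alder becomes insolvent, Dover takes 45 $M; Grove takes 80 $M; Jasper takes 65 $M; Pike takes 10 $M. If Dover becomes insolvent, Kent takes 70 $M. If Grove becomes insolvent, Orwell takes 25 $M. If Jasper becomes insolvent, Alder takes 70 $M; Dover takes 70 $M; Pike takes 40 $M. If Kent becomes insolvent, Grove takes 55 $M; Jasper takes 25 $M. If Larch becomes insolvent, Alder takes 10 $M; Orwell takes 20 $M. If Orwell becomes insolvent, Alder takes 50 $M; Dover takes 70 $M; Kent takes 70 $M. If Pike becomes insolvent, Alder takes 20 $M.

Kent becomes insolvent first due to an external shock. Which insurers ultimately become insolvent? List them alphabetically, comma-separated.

Grove, Kent

Round 1 — Kent becomes insolvent (initial).
  Grove: +55 → 55 ≥ 30
  Jasper: +25 → 25 < 120
Round 2 — Grove becomes insolvent.
  Orwell: +25 → 25 < 100
No further insolvencies.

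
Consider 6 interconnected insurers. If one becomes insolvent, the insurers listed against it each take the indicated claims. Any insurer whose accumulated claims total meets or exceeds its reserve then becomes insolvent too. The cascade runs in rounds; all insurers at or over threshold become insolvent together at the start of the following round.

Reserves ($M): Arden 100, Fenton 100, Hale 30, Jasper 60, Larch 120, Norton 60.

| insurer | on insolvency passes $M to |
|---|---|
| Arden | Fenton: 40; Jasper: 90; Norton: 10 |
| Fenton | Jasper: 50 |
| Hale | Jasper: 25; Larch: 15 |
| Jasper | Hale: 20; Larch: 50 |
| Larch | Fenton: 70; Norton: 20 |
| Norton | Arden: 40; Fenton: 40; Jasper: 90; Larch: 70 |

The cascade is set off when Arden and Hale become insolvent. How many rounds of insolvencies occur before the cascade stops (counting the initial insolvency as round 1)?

Round 1 — Arden, Hale become insolvent (initial).
  Fenton: +40 → 40 < 100
  Jasper: +90+25 → 115 ≥ 60
  Larch: +15 → 15 < 120
  Norton: +10 → 10 < 60
Round 2 — Jasper becomes insolvent.
  Larch: +50 → 65 < 120
No further insolvencies.

2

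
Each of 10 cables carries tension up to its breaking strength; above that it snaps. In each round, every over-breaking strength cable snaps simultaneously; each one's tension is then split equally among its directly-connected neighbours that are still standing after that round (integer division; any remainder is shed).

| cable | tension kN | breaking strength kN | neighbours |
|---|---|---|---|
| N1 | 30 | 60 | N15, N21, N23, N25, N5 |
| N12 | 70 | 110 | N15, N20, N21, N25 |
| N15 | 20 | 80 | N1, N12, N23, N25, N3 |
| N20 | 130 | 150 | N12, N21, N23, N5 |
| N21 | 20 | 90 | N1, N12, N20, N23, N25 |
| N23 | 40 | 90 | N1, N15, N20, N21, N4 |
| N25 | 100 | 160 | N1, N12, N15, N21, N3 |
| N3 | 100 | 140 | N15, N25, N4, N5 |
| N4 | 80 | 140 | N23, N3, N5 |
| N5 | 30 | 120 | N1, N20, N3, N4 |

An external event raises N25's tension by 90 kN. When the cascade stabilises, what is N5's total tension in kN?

Round 1 — N25 at 190 > 160. N25 snaps.
  N25 sheds 190 kN to N1, N12, N15, N21, N3: 38 each.
    N1: 30+38 = 68 > 60
    N12: 70+38 = 108 ≤ 110
    N15: 20+38 = 58 ≤ 80
    N21: 20+38 = 58 ≤ 90
    N3: 100+38 = 138 ≤ 140
Round 2 — N1 snaps.
  N1 sheds 68 kN to N15, N21, N23, N5: 17 each.
    N15: 58+17 = 75 ≤ 80
    N21: 58+17 = 75 ≤ 90
    N23: 40+17 = 57 ≤ 90
    N5: 30+17 = 47 ≤ 120
No further breaks.

47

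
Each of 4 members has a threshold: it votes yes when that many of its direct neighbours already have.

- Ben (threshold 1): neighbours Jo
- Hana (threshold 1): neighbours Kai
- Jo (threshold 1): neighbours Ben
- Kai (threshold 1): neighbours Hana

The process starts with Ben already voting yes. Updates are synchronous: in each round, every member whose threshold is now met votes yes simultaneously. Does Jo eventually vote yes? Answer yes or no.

yes

Round 1 — Ben votes yes (initial).
Round 2 — checking thresholds:
  Jo: 1 of 1 neighbours ≥ 1, votes yes.
Round 3 — no new yes votes; cascade stops.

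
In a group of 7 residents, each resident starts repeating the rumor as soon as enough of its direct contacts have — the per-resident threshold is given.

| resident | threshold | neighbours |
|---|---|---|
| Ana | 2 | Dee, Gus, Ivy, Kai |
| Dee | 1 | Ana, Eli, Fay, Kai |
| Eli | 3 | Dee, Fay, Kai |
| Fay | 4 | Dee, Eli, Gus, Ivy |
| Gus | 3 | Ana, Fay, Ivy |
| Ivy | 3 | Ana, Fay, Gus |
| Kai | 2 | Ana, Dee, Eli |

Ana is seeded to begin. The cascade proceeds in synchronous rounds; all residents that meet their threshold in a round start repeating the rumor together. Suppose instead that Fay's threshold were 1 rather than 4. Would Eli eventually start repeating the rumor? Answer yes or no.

yes

With Fay's threshold at 1:
Round 1 — Ana starts repeating the rumor (initial).
Round 2 — checking thresholds:
  Dee: 1 of 4 neighbours ≥ 1, starts repeating the rumor.
  Gus: 1 of 3 neighbours < 3, not yet.
  Ivy: 1 of 3 neighbours < 3, not yet.
  Kai: 1 of 3 neighbours < 2, not yet.
Round 3 — checking thresholds:
  Eli: 1 of 3 neighbours < 3, not yet.
  Fay: 1 of 4 neighbours ≥ 1, starts repeating the rumor.
  Gus: 1 of 3 neighbours < 3, not yet.
  Ivy: 1 of 3 neighbours < 3, not yet.
  Kai: 2 of 3 neighbours ≥ 2, starts repeating the rumor.
Round 4 — checking thresholds:
  Eli: 3 of 3 neighbours ≥ 3, starts repeating the rumor.
  Gus: 2 of 3 neighbours < 3, not yet.
  Ivy: 2 of 3 neighbours < 3, not yet.
Round 5 — no new spreads; cascade stops.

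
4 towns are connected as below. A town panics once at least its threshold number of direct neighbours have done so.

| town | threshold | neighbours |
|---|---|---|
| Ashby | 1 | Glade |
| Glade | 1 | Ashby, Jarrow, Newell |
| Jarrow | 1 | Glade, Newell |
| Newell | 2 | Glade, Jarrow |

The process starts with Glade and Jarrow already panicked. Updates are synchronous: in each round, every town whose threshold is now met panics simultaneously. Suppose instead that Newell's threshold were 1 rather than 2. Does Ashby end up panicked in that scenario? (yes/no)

With Newell's threshold at 1:
Round 1 — Glade, Jarrow panic (initial).
Round 2 — checking thresholds:
  Ashby: 1 of 1 neighbours ≥ 1, panics.
  Newell: 2 of 2 neighbours ≥ 1, panics.
Round 3 — no new panics; cascade stops.

yes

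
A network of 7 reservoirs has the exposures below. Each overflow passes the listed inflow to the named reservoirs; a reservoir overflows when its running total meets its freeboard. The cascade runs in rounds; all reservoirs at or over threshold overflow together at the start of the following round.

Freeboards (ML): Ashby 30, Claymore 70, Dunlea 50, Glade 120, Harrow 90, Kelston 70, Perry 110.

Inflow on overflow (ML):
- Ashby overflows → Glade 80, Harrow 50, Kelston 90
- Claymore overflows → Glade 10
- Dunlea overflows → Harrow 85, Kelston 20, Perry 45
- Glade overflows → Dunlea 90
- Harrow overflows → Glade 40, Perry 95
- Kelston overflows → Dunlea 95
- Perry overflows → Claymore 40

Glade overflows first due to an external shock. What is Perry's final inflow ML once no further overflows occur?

Round 1 — Glade overflows (initial).
  Dunlea: +90 → 90 ≥ 50
Round 2 — Dunlea overflows.
  Harrow: +85 → 85 < 90
  Kelston: +20 → 20 < 70
  Perry: +45 → 45 < 110
No further overflows.

45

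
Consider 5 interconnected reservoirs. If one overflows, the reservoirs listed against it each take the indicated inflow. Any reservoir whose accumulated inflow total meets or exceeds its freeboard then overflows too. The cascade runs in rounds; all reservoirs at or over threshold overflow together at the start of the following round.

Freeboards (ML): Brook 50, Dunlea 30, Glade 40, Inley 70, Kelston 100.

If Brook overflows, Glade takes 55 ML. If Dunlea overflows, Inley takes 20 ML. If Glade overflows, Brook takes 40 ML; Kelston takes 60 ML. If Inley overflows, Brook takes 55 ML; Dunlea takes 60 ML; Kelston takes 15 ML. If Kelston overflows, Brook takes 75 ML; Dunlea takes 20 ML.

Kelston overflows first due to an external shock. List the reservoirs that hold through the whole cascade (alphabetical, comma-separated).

Round 1 — Kelston overflows (initial).
  Brook: +75 → 75 ≥ 50
  Dunlea: +20 → 20 < 30
Round 2 — Brook overflows.
  Glade: +55 → 55 ≥ 40
Round 3 — Glade overflows.
No further overflows.

Dunlea, Inley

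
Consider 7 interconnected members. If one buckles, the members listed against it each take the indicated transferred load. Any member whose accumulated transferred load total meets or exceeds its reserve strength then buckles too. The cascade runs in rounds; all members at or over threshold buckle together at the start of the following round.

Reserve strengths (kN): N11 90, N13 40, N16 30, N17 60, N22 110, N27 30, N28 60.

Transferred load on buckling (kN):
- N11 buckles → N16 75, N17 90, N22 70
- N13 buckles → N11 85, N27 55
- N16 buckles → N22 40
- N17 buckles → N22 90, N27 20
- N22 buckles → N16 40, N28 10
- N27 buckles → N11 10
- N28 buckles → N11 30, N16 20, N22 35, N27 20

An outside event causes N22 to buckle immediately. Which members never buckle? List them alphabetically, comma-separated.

N11, N13, N17, N27, N28

Round 1 — N22 buckles (initial).
  N16: +40 → 40 ≥ 30
  N28: +10 → 10 < 60
Round 2 — N16 buckles.
No further bucklings.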